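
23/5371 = 23/5371 = 0.00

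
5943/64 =92 + 55/64 = 92.86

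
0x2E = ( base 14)34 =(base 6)114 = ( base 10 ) 46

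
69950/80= 6995/8 = 874.38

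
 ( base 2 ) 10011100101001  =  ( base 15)2e85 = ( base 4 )2130221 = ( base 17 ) 20BC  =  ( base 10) 10025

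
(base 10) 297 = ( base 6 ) 1213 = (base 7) 603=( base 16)129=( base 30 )9r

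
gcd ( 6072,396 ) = 132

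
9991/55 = 181 + 36/55 = 181.65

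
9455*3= 28365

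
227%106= 15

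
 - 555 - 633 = -1188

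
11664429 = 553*21093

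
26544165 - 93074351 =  - 66530186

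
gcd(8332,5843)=1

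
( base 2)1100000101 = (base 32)o5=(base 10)773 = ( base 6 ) 3325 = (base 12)545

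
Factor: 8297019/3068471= 3^3 * 7^(- 1) * 151^ (- 1) * 487^1*631^1*2903^ ( - 1)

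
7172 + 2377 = 9549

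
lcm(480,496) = 14880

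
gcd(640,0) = 640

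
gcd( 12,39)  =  3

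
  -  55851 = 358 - 56209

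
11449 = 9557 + 1892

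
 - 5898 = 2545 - 8443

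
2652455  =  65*40807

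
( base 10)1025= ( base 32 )101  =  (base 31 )122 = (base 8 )2001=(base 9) 1358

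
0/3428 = 0 = 0.00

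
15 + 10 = 25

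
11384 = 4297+7087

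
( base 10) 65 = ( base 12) 55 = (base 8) 101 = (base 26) 2D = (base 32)21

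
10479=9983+496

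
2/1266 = 1/633 =0.00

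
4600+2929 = 7529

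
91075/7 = 13010 + 5/7 = 13010.71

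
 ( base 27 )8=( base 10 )8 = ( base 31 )8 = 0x8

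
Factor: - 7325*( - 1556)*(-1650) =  - 2^3*3^1*5^4 * 11^1*293^1*389^1= - 18806205000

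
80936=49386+31550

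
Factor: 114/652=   57/326= 2^( - 1)*3^1*19^1 * 163^( - 1 )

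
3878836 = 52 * 74593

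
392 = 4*98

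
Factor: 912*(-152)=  - 138624 = -2^7 * 3^1*19^2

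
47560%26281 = 21279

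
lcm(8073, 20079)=783081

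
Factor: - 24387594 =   -  2^1*3^1*7^2*11^1*7541^1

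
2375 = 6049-3674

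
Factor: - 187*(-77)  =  14399 = 7^1*11^2*17^1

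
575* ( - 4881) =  - 2806575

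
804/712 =1 + 23/178 = 1.13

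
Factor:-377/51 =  -3^(-1)*13^1*17^( - 1)*29^1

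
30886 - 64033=-33147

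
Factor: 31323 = 3^1 * 53^1*197^1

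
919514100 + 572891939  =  1492406039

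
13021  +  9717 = 22738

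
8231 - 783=7448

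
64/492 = 16/123=0.13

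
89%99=89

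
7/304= 7/304 = 0.02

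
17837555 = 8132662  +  9704893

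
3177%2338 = 839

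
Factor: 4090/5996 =2^(-1 )*5^1* 409^1*1499^( -1 ) = 2045/2998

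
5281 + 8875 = 14156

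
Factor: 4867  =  31^1*157^1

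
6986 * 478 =3339308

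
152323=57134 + 95189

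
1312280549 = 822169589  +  490110960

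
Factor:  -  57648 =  - 2^4*3^1*1201^1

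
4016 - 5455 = - 1439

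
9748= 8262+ 1486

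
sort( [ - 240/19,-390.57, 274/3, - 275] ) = [-390.57,  -  275, - 240/19, 274/3]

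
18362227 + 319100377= 337462604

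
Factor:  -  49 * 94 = -2^1 * 7^2*47^1 = -  4606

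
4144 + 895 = 5039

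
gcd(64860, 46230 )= 690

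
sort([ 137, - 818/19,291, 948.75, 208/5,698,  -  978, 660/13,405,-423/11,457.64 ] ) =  [ - 978, - 818/19  , - 423/11,208/5, 660/13,137, 291, 405, 457.64, 698, 948.75] 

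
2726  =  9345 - 6619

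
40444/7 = 40444/7 = 5777.71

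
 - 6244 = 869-7113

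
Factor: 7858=2^1*3929^1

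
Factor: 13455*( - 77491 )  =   - 3^2*5^1 * 13^1*23^1*77491^1 =- 1042641405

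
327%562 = 327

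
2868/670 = 1434/335 = 4.28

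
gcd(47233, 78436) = 1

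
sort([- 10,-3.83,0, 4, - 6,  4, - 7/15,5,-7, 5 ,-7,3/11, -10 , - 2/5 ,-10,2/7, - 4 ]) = [ - 10,  -  10 , - 10,  -  7, - 7, - 6,-4,- 3.83, - 7/15, - 2/5,0,3/11, 2/7 , 4,4,5,5]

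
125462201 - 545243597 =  - 419781396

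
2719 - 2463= 256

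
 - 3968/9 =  - 441 + 1/9  =  - 440.89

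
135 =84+51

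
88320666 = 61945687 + 26374979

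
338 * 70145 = 23709010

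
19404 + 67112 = 86516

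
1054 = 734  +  320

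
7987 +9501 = 17488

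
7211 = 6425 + 786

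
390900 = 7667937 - 7277037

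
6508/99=65+73/99 = 65.74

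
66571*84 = 5591964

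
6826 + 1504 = 8330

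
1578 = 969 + 609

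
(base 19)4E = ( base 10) 90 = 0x5A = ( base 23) 3l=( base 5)330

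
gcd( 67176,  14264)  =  8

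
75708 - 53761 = 21947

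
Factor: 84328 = 2^3*83^1* 127^1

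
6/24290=3/12145 = 0.00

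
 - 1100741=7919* (-139 )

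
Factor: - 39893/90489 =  - 3^( -1 )*31^( - 1 )*41^1 = -41/93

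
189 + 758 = 947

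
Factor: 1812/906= 2^1= 2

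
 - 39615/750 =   -  2641/50 =- 52.82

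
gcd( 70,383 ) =1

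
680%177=149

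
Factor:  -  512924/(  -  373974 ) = 646/471 = 2^1*3^ (-1)*17^1 *19^1 * 157^ (  -  1 )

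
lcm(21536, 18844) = 150752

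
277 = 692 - 415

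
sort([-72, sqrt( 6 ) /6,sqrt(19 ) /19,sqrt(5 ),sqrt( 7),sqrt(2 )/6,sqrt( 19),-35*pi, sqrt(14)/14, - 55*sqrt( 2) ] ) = [ - 35*pi, - 55*sqrt(2 ), - 72, sqrt ( 19 ) /19,  sqrt( 2)/6 , sqrt(14) /14,sqrt( 6 ) /6,sqrt(5), sqrt( 7) , sqrt (19)]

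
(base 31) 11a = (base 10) 1002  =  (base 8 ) 1752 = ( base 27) 1a3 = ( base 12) 6b6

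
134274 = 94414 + 39860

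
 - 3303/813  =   - 5 + 254/271 = -4.06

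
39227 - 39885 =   -  658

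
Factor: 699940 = 2^2 * 5^1 * 79^1* 443^1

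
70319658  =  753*93386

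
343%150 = 43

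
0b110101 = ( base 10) 53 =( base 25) 23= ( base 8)65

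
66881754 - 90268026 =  - 23386272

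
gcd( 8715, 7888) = 1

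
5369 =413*13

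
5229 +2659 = 7888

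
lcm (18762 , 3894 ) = 206382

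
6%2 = 0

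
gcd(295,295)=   295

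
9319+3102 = 12421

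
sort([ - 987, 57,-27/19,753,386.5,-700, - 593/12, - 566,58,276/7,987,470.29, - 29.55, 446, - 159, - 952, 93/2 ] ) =[-987, - 952, - 700, - 566, - 159 , - 593/12, - 29.55, - 27/19,276/7, 93/2 , 57,58,386.5,446,470.29, 753,987 ]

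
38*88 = 3344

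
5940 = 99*60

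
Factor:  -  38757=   -3^1  *  12919^1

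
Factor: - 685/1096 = - 2^( - 3)*5^1 =-5/8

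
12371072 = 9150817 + 3220255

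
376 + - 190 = 186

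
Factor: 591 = 3^1*197^1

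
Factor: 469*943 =442267  =  7^1* 23^1*41^1*67^1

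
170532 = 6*28422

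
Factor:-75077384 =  - 2^3*1277^1*7349^1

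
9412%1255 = 627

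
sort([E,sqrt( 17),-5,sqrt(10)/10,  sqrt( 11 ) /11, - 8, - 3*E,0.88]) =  [ - 3*E, - 8 , - 5, sqrt (11 )/11,sqrt( 10)/10,0.88, E,sqrt(17) ] 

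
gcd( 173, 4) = 1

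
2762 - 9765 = - 7003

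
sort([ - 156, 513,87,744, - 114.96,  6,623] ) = [-156, - 114.96, 6, 87,513, 623, 744 ]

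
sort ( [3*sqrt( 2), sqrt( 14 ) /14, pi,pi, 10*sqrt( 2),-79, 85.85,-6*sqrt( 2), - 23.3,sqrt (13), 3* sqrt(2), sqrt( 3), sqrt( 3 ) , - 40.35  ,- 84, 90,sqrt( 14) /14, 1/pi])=[ -84,-79,-40.35,-23.3, - 6*sqrt( 2 ), sqrt(14 )/14, sqrt ( 14)/14, 1/pi,sqrt(3), sqrt(3 ),pi,pi,sqrt( 13), 3*sqrt( 2), 3 * sqrt( 2), 10*sqrt (2),85.85, 90]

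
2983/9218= 2983/9218 = 0.32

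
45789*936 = 42858504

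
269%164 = 105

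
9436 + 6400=15836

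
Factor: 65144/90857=2^3*13^( - 1)*17^1*29^( - 1)*241^( -1)* 479^1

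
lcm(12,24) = 24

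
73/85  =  73/85  =  0.86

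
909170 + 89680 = 998850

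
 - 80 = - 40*2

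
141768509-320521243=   -  178752734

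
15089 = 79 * 191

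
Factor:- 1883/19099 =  - 7/71  =  - 7^1*71^( -1)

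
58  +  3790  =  3848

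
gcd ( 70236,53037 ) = 9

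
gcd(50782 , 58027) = 1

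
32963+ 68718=101681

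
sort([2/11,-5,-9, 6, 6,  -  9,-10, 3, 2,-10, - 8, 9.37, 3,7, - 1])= [ -10, - 10,-9,-9, - 8, - 5, - 1, 2/11, 2, 3, 3 , 6, 6,7 , 9.37]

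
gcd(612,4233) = 51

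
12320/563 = 21 + 497/563 =21.88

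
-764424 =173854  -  938278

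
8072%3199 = 1674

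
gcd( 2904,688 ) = 8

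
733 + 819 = 1552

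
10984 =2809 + 8175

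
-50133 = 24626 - 74759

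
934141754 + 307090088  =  1241231842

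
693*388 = 268884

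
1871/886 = 1871/886 = 2.11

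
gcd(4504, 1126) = 1126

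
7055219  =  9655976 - 2600757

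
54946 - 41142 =13804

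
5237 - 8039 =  - 2802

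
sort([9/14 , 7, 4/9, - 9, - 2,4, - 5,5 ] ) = [ - 9, - 5, - 2,4/9,9/14,  4  ,  5,7 ] 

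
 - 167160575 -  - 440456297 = 273295722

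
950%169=105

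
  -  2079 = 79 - 2158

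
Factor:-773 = - 773^1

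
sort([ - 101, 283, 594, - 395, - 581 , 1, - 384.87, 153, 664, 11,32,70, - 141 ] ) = [ - 581,  -  395, - 384.87, - 141,-101, 1, 11, 32, 70,153, 283, 594,664 ] 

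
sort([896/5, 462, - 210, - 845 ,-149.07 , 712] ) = [ - 845, - 210, -149.07,896/5 , 462,  712]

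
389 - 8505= - 8116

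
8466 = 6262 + 2204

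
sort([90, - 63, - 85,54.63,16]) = [ - 85, - 63, 16,54.63,90] 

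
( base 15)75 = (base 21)55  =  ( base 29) 3N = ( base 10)110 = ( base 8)156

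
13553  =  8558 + 4995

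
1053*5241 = 5518773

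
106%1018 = 106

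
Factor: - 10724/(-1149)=2^2*3^( - 1 )*7^1 = 28/3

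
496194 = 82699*6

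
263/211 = 1 + 52/211 = 1.25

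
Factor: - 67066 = -2^1*33533^1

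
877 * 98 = 85946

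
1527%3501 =1527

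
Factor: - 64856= - 2^3*11^2*67^1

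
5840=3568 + 2272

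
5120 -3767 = 1353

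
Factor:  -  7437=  - 3^1*37^1*67^1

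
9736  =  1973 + 7763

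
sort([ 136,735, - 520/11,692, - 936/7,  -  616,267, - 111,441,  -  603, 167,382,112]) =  [- 616, - 603, - 936/7, - 111, - 520/11, 112,136,167, 267,382,441,692,735] 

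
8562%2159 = 2085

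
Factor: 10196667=3^2*13^1*87151^1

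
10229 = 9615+614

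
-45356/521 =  - 45356/521 = - 87.06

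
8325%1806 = 1101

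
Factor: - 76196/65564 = -37^(-1)* 43^1 = - 43/37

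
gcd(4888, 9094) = 2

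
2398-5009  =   - 2611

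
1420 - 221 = 1199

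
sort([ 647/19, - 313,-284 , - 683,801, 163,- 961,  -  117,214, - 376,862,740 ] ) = [ -961, - 683, - 376,-313,-284, -117,647/19,163,214,740, 801, 862]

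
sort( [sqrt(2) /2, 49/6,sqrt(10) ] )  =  [ sqrt(2 ) /2, sqrt(10) , 49/6]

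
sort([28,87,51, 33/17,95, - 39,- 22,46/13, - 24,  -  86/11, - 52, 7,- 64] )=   [ - 64, - 52, - 39, - 24,  -  22, - 86/11, 33/17, 46/13, 7, 28,51, 87,95]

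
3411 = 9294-5883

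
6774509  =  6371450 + 403059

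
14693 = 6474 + 8219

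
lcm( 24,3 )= 24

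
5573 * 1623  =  9044979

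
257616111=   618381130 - 360765019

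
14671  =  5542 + 9129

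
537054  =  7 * 76722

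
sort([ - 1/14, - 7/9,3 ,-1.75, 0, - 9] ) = [ - 9, - 1.75, - 7/9,- 1/14, 0, 3 ] 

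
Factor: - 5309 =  - 5309^1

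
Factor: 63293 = 167^1*379^1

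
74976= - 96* ( - 781)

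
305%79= 68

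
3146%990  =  176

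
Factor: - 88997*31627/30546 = -2814708119/30546 = - 2^( - 1 )*3^ ( - 2 )*1697^ ( - 1 )*31627^1*88997^1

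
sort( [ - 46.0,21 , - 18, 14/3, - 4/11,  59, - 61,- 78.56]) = [ - 78.56, - 61, - 46.0, - 18, - 4/11, 14/3,21,59 ]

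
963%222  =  75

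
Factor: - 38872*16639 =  - 2^3 * 7^1*43^1*113^1*2377^1 = - 646791208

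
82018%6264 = 586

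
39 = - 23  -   - 62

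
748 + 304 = 1052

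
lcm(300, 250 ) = 1500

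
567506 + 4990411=5557917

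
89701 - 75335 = 14366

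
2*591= 1182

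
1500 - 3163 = -1663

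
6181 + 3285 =9466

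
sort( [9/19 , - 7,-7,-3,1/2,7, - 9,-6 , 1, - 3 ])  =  [-9, - 7,-7, - 6 ,-3,-3,  9/19, 1/2,1,7 ]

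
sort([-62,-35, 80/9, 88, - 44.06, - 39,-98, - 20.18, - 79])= [ - 98 ,-79, - 62, - 44.06, - 39,  -  35,-20.18, 80/9,88 ] 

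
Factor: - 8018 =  - 2^1*19^1*211^1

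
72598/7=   72598/7  =  10371.14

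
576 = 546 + 30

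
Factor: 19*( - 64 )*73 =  - 2^6*19^1*73^1 = - 88768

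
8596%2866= 2864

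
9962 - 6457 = 3505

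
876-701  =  175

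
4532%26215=4532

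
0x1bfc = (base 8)15774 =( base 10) 7164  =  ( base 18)1420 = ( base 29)8f1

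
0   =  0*5206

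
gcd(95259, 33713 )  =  1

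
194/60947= 194/60947=0.00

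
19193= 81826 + -62633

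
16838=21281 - 4443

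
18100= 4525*4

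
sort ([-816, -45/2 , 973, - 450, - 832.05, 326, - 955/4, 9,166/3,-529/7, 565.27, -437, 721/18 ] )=[ -832.05,-816 ,-450,-437, - 955/4,- 529/7, - 45/2 , 9,721/18  ,  166/3,326, 565.27,973 ] 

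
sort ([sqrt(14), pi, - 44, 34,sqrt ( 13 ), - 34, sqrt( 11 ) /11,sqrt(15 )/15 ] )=[ - 44, - 34, sqrt(15 ) /15, sqrt(11 ) /11,pi, sqrt( 13 ), sqrt(14 ),  34] 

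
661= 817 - 156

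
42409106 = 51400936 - 8991830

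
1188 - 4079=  - 2891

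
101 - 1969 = -1868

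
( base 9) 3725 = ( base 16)AD9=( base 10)2777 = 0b101011011001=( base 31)2ri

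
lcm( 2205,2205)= 2205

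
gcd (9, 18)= 9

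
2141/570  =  3 + 431/570 = 3.76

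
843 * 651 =548793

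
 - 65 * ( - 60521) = 3933865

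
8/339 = 8/339 = 0.02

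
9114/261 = 34+80/87 = 34.92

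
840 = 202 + 638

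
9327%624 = 591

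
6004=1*6004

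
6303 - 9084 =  - 2781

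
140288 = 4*35072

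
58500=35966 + 22534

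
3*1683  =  5049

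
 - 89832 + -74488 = - 164320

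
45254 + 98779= 144033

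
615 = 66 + 549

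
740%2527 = 740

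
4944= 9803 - 4859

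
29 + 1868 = 1897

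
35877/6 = 5979 + 1/2 = 5979.50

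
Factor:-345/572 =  - 2^( - 2) *3^1*5^1 * 11^ (-1 ) * 13^(  -  1)*23^1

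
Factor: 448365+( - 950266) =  - 83^1*6047^1= - 501901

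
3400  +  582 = 3982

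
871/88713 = 871/88713 =0.01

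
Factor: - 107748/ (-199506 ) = 438/811  =  2^1*3^1 * 73^1*811^ ( - 1 ) 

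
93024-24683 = 68341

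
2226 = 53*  42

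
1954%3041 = 1954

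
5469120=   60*91152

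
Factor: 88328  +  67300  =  155628 = 2^2*3^3*11^1*131^1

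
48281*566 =27327046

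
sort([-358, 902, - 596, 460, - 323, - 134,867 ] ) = [ - 596,  -  358, - 323, - 134, 460, 867,902 ] 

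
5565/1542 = 1855/514 = 3.61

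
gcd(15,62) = 1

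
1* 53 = 53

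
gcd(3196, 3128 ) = 68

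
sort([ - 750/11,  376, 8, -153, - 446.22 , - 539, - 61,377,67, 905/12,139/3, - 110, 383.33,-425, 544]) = [-539,  -  446.22,- 425, - 153 , - 110, - 750/11, - 61, 8, 139/3,67, 905/12, 376, 377, 383.33, 544]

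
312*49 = 15288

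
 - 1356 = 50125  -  51481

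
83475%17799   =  12279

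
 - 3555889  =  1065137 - 4621026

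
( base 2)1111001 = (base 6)321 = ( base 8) 171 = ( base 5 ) 441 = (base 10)121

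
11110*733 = 8143630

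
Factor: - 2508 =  - 2^2*3^1*11^1 * 19^1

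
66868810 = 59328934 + 7539876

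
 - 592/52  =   - 12 + 8/13 = - 11.38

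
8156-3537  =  4619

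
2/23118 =1/11559 = 0.00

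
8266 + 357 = 8623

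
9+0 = 9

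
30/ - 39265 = -6/7853 = -0.00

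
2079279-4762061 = -2682782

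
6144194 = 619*9926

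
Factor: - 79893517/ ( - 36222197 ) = 299357^(-1)*660277^1 = 660277/299357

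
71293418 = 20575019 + 50718399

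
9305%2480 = 1865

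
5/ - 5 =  - 1 + 0/1  =  -  1.00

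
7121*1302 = 9271542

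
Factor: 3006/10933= 2^1*3^2*13^( - 1)*29^(  -  2) * 167^1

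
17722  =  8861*2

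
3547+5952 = 9499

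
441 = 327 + 114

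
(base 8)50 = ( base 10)40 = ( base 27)1D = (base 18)24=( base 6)104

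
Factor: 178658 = 2^1*89329^1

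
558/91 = 558/91 = 6.13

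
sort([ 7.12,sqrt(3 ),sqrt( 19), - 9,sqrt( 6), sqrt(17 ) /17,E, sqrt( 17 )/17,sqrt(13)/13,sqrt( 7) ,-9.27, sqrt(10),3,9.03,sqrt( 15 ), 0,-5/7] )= [-9.27, -9, - 5/7,0,sqrt(17 ) /17,sqrt( 17 ) /17,sqrt(13)/13,sqrt(3 ), sqrt(6),sqrt(7),E, 3,sqrt (10),  sqrt( 15), sqrt( 19), 7.12, 9.03]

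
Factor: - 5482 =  - 2^1 * 2741^1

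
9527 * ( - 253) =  - 2410331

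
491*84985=41727635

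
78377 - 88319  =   - 9942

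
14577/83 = 175+52/83 = 175.63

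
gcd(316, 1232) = 4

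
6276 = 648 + 5628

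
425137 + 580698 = 1005835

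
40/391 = 40/391  =  0.10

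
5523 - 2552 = 2971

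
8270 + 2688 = 10958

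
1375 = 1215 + 160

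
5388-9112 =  - 3724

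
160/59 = 160/59 = 2.71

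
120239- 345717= - 225478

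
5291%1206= 467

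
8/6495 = 8/6495 = 0.00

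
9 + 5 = 14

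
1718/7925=1718/7925 = 0.22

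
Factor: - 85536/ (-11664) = 2^1 * 3^(-1)*11^1 = 22/3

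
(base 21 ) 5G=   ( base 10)121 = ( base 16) 79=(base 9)144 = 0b1111001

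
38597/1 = 38597 = 38597.00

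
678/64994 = 339/32497 = 0.01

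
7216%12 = 4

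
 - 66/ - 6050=3/275 = 0.01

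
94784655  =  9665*9807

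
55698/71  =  55698/71= 784.48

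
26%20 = 6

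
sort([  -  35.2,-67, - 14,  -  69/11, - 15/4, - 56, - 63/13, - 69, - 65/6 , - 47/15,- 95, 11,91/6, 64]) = [- 95 ,  -  69,- 67,-56  ,- 35.2 ,  -  14, - 65/6, - 69/11, - 63/13,- 15/4, - 47/15, 11,91/6, 64] 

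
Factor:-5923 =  - 5923^1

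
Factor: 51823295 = 5^1*587^1  *17657^1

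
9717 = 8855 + 862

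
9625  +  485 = 10110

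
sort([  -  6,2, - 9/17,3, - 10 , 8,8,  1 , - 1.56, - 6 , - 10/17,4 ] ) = [ - 10, - 6, - 6, - 1.56, - 10/17, - 9/17,1 , 2, 3, 4, 8,8]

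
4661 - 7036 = - 2375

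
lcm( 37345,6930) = 672210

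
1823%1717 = 106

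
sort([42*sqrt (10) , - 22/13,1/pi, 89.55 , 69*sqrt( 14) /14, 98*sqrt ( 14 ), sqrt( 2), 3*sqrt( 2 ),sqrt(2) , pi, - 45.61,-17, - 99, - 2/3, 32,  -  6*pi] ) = [-99 , - 45.61,-6*pi,-17,-22/13, - 2/3,1/pi, sqrt( 2), sqrt(2), pi,  3 * sqrt( 2),  69*sqrt(14) /14,32,89.55, 42*sqrt( 10), 98*sqrt( 14)] 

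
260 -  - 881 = 1141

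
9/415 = 9/415  =  0.02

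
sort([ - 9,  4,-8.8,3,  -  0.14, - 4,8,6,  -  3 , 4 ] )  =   [ - 9, - 8.8, - 4,-3, - 0.14, 3 , 4,4,6,8] 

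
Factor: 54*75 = 2^1*3^4*5^2  =  4050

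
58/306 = 29/153 = 0.19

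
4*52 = 208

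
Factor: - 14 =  - 2^1*7^1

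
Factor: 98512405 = 5^1*73^1*269897^1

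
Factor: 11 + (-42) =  - 31 = - 31^1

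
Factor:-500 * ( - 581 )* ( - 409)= - 2^2 *5^3*7^1  *  83^1* 409^1 = -118814500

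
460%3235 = 460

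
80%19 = 4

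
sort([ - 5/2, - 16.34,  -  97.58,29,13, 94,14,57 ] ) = [ -97.58,  -  16.34, - 5/2, 13,14,29 , 57,94 ]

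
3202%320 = 2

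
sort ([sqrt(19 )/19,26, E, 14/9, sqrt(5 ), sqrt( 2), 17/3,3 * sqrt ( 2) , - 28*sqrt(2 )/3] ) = [ - 28 *sqrt( 2 ) /3 , sqrt(19 ) /19, sqrt( 2),14/9, sqrt( 5), E, 3*sqrt(2 ),  17/3,26 ] 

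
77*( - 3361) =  - 258797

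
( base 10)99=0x63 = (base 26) 3l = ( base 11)90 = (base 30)39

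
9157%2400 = 1957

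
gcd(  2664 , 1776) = 888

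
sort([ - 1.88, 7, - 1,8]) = [-1.88, - 1,7, 8]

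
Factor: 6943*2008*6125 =85391957000 = 2^3*5^3*7^2*53^1*131^1*251^1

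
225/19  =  225/19 = 11.84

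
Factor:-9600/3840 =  - 5/2=- 2^( - 1)*5^1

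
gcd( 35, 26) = 1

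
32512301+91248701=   123761002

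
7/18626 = 7/18626  =  0.00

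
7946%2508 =422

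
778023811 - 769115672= 8908139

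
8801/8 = 1100 + 1/8 =1100.12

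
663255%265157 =132941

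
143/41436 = 143/41436= 0.00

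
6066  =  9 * 674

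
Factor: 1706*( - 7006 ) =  - 2^2*31^1*113^1 * 853^1 = - 11952236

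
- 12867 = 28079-40946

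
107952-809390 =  - 701438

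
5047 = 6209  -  1162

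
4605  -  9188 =-4583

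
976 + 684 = 1660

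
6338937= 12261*517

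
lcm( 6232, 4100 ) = 155800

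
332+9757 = 10089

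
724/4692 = 181/1173 = 0.15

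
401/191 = 401/191=2.10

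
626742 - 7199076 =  - 6572334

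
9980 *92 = 918160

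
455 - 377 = 78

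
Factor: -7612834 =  -2^1*1289^1*2953^1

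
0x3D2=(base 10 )978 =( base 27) 196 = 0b1111010010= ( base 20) 28i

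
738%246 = 0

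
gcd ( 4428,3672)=108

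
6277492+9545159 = 15822651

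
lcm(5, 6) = 30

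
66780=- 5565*( - 12 )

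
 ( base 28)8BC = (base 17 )15DD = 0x19C0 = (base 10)6592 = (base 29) 7o9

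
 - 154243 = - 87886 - 66357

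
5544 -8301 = - 2757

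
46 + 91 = 137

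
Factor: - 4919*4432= - 21801008 = - 2^4 * 277^1*4919^1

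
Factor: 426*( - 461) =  - 196386 = -2^1*3^1*71^1*461^1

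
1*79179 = 79179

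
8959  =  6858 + 2101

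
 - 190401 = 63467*( - 3)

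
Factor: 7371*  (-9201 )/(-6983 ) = 3^5*7^1*13^1 * 3067^1  *6983^( - 1)=   67820571/6983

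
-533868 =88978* ( - 6 )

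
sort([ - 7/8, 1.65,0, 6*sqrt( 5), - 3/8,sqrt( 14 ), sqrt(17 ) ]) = [ - 7/8, - 3/8,0, 1.65, sqrt( 14 ),sqrt( 17),6 * sqrt( 5)]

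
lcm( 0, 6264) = 0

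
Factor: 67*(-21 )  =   - 3^1 * 7^1*67^1 = -1407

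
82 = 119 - 37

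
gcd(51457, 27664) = 7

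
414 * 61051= 25275114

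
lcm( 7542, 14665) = 263970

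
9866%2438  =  114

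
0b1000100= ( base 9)75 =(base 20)38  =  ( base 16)44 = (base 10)68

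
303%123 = 57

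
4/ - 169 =-1+165/169 = - 0.02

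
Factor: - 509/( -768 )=2^( - 8 )*3^( - 1)*509^1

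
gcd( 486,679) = 1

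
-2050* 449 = - 920450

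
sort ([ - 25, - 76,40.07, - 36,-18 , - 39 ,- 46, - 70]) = [ - 76  , -70, - 46,-39, - 36,-25, - 18, 40.07]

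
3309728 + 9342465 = 12652193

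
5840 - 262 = 5578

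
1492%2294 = 1492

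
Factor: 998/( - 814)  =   - 499/407 = -11^( - 1)*37^(-1 )*499^1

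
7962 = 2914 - - 5048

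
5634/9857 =5634/9857 = 0.57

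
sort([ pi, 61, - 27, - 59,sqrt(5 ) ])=[ - 59, - 27, sqrt(5 ), pi,61 ]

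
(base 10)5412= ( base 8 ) 12444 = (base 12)3170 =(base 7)21531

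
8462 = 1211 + 7251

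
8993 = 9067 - 74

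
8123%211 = 105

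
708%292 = 124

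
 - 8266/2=  -  4133 = - 4133.00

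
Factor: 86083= 86083^1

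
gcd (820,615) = 205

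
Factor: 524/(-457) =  - 2^2*131^1*457^( - 1)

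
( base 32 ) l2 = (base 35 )J9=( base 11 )563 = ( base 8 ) 1242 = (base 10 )674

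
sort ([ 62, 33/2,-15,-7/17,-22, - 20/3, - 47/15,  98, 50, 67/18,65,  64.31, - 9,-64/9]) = [  -  22,-15, - 9,-64/9, -20/3,- 47/15, - 7/17,67/18,  33/2, 50,62, 64.31, 65, 98] 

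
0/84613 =0  =  0.00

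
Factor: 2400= 2^5* 3^1*5^2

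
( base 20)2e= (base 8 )66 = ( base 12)46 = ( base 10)54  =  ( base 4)312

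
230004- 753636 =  - 523632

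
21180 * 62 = 1313160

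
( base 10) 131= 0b10000011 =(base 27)4N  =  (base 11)10a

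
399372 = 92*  4341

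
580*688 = 399040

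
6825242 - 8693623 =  - 1868381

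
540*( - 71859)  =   - 38803860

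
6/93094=3/46547 = 0.00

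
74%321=74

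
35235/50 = 704 + 7/10 = 704.70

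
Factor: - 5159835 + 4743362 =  - 416473 = -  416473^1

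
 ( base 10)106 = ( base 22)4I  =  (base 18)5g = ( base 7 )211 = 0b1101010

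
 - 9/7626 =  - 3/2542=- 0.00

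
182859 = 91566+91293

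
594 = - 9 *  ( - 66) 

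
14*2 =28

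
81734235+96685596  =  178419831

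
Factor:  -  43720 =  - 2^3*5^1*1093^1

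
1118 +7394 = 8512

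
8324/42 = 198 + 4/21  =  198.19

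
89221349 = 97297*917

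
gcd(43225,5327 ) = 7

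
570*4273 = 2435610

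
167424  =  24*6976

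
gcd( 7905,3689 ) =527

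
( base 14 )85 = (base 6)313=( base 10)117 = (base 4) 1311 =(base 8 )165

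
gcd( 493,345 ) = 1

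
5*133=665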